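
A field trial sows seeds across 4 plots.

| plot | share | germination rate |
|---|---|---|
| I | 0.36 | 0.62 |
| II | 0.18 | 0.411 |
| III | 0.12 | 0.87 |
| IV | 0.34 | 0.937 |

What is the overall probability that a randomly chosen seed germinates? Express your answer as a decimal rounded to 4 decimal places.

P(G) = P(G|I)·P(I) + P(G|II)·P(II) + P(G|III)·P(III) + P(G|IV)·P(IV)
      = 0.62·0.36 + 0.411·0.18 + 0.87·0.12 + 0.937·0.34
      = 0.2232 + 0.07398 + 0.1044 + 0.31858 = 0.72016

0.7202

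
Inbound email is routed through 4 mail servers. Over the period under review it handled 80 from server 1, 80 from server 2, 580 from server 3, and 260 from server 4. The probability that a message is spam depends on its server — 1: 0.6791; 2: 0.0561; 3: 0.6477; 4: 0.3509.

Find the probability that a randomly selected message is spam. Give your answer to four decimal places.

0.5257

Total: 80 + 80 + 580 + 260 = 1000.
P(1) = 80/1000 = 0.08. P(2) = 80/1000 = 0.08. P(3) = 580/1000 = 0.58. P(4) = 260/1000 = 0.26.
P(S) = P(S|1)·P(1) + P(S|2)·P(2) + P(S|3)·P(3) + P(S|4)·P(4)
      = 0.6791·0.08 + 0.0561·0.08 + 0.6477·0.58 + 0.3509·0.26
      = 0.054328 + 0.004488 + 0.375666 + 0.091234 = 0.525716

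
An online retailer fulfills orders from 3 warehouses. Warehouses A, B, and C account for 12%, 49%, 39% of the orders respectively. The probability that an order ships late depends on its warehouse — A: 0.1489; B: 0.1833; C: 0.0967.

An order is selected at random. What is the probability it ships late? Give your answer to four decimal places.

0.1454

Summing over the partition,
P(L) = P(L|A)·P(A) + P(L|B)·P(B) + P(L|C)·P(C)
      = 0.1489·0.12 + 0.1833·0.49 + 0.0967·0.39
      = 0.017868 + 0.089817 + 0.037713 = 0.145398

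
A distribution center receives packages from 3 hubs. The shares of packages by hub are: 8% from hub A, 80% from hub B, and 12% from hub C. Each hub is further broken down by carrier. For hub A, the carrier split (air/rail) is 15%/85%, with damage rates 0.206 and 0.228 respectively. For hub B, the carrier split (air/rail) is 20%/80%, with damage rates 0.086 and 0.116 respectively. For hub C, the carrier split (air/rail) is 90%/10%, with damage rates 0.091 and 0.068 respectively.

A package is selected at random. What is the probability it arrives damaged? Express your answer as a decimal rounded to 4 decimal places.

P(D|A) = 0.15·0.206 + 0.85·0.228 = 0.0309 + 0.1938 = 0.2247
P(D|B) = 0.2·0.086 + 0.8·0.116 = 0.0172 + 0.0928 = 0.11
P(D|C) = 0.9·0.091 + 0.1·0.068 = 0.0819 + 0.0068 = 0.0887
By total probability over the outer partition,
P(D) = 0.08·0.2247 + 0.8·0.11 + 0.12·0.0887
      = 0.017976 + 0.088 + 0.010644 = 0.11662

0.1166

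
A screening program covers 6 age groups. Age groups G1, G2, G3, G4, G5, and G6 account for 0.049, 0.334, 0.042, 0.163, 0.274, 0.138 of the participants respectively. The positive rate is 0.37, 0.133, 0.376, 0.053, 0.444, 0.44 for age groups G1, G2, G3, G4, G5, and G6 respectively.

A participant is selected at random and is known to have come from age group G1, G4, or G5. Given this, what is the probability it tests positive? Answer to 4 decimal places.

0.3054

Let S = {G1, G4, G5}.
P(S) = 0.049 + 0.163 + 0.274 = 0.486.
P(T ∩ S) = 0.37·0.049 + 0.053·0.163 + 0.444·0.274 = 0.01813 + 0.008639 + 0.121656 = 0.148425.
P(T | S) = 0.148425 / 0.486 = 0.305401…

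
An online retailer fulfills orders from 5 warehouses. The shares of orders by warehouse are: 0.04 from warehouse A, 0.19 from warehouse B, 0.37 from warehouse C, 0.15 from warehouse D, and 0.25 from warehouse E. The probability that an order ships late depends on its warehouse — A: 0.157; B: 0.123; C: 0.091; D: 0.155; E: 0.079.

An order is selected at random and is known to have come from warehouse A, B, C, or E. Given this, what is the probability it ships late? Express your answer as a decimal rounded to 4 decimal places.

Let S = {A, B, C, E}.
P(S) = 0.04 + 0.19 + 0.37 + 0.25 = 0.85.
P(L ∩ S) = 0.157·0.04 + 0.123·0.19 + 0.091·0.37 + 0.079·0.25 = 0.00628 + 0.02337 + 0.03367 + 0.01975 = 0.08307.
P(L | S) = 0.08307 / 0.85 = 0.097729…

P(L|S) ≈ 0.0977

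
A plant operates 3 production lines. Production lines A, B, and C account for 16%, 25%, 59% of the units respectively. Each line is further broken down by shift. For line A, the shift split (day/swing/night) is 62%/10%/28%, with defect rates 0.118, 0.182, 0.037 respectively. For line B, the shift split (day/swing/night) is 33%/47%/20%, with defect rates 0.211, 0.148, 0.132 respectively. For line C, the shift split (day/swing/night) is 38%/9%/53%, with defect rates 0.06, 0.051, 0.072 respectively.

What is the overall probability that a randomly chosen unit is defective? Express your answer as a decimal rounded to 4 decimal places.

P(D|A) = 0.62·0.118 + 0.1·0.182 + 0.28·0.037 = 0.07316 + 0.0182 + 0.01036 = 0.10172
P(D|B) = 0.33·0.211 + 0.47·0.148 + 0.2·0.132 = 0.06963 + 0.06956 + 0.0264 = 0.16559
P(D|C) = 0.38·0.06 + 0.09·0.051 + 0.53·0.072 = 0.0228 + 0.00459 + 0.03816 = 0.06555
Then overall,
P(D) = 0.16·0.10172 + 0.25·0.16559 + 0.59·0.06555
      = 0.0162752 + 0.0413975 + 0.0386745 = 0.0963472

P(D) ≈ 0.0963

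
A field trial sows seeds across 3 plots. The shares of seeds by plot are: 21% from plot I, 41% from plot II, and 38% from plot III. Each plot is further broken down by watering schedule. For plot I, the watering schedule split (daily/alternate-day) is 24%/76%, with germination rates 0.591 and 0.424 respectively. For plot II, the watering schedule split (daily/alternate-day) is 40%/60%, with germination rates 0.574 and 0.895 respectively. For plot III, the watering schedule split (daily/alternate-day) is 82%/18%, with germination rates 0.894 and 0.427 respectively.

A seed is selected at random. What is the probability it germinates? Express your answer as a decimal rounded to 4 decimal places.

P(G) ≈ 0.7195

P(G|I) = 0.24·0.591 + 0.76·0.424 = 0.14184 + 0.32224 = 0.46408
P(G|II) = 0.4·0.574 + 0.6·0.895 = 0.2296 + 0.537 = 0.7666
P(G|III) = 0.82·0.894 + 0.18·0.427 = 0.73308 + 0.07686 = 0.80994
Then overall,
P(G) = 0.21·0.46408 + 0.41·0.7666 + 0.38·0.80994
      = 0.0974568 + 0.314306 + 0.3077772 = 0.71954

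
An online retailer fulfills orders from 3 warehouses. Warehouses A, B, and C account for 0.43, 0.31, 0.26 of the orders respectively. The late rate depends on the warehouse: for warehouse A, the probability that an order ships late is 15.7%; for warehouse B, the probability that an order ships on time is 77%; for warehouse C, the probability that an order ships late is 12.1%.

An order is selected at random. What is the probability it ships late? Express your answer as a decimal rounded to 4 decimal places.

P(L) ≈ 0.1703

P(L|B) = 1 − 0.77 = 0.23.
P(L) = P(L|A)·P(A) + P(L|B)·P(B) + P(L|C)·P(C)
      = 0.157·0.43 + 0.23·0.31 + 0.121·0.26
      = 0.06751 + 0.0713 + 0.03146 = 0.17027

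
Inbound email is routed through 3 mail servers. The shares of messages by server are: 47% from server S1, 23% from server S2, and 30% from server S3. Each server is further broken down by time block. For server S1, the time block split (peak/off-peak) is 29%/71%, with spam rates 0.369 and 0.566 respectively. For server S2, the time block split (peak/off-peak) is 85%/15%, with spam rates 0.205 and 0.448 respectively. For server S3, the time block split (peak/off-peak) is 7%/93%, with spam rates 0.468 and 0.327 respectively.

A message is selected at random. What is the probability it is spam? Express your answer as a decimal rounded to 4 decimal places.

0.3958

P(S|S1) = 0.29·0.369 + 0.71·0.566 = 0.10701 + 0.40186 = 0.50887
P(S|S2) = 0.85·0.205 + 0.15·0.448 = 0.17425 + 0.0672 = 0.24145
P(S|S3) = 0.07·0.468 + 0.93·0.327 = 0.03276 + 0.30411 = 0.33687
Then overall,
P(S) = 0.47·0.50887 + 0.23·0.24145 + 0.3·0.33687
      = 0.2391689 + 0.0555335 + 0.101061 = 0.3957634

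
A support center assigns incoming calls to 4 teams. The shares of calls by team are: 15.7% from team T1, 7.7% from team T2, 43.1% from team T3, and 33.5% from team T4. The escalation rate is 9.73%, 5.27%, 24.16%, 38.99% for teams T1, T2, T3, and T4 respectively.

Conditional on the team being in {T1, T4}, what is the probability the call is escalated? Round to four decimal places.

0.2965

Let S = {T1, T4}.
P(S) = 0.157 + 0.335 = 0.492.
P(E ∩ S) = 0.0973·0.157 + 0.3899·0.335 = 0.0152761 + 0.1306165 = 0.1458926.
P(E | S) = 0.1458926 / 0.492 = 0.296530…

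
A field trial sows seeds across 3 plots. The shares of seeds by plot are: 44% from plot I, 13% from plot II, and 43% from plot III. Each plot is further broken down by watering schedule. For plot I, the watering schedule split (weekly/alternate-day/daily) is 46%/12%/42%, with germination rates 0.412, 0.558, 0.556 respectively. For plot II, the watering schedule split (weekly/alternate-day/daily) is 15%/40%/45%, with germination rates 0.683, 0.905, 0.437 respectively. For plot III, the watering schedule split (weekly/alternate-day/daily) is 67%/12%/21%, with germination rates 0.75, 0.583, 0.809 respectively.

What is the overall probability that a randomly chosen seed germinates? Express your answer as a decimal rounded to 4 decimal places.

P(G) ≈ 0.6208

P(G|I) = 0.46·0.412 + 0.12·0.558 + 0.42·0.556 = 0.18952 + 0.06696 + 0.23352 = 0.49
P(G|II) = 0.15·0.683 + 0.4·0.905 + 0.45·0.437 = 0.10245 + 0.362 + 0.19665 = 0.6611
P(G|III) = 0.67·0.75 + 0.12·0.583 + 0.21·0.809 = 0.5025 + 0.06996 + 0.16989 = 0.74235
Then overall,
P(G) = 0.44·0.49 + 0.13·0.6611 + 0.43·0.74235
      = 0.2156 + 0.085943 + 0.3192105 = 0.6207535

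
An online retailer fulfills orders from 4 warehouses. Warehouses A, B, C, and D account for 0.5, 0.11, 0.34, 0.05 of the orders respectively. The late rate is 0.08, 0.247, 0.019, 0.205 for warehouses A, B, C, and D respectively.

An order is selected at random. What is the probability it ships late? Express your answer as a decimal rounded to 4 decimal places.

P(L) = P(L|A)·P(A) + P(L|B)·P(B) + P(L|C)·P(C) + P(L|D)·P(D)
      = 0.08·0.5 + 0.247·0.11 + 0.019·0.34 + 0.205·0.05
      = 0.04 + 0.02717 + 0.00646 + 0.01025 = 0.08388

P(L) ≈ 0.0839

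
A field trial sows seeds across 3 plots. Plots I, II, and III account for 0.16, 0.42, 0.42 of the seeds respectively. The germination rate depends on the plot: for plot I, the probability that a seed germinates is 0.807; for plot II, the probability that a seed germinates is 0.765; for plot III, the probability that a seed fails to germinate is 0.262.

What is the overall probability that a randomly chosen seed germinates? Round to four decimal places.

P(G|III) = 1 − 0.262 = 0.738.
Summing over the partition,
P(G) = P(G|I)·P(I) + P(G|II)·P(II) + P(G|III)·P(III)
      = 0.807·0.16 + 0.765·0.42 + 0.738·0.42
      = 0.12912 + 0.3213 + 0.30996 = 0.76038

P(G) ≈ 0.7604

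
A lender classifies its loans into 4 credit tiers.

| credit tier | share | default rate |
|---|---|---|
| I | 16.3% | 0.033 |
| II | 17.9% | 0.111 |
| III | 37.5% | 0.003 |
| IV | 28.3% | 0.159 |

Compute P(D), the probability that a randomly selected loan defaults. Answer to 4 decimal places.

0.0714

P(D) = P(D|I)·P(I) + P(D|II)·P(II) + P(D|III)·P(III) + P(D|IV)·P(IV)
      = 0.033·0.163 + 0.111·0.179 + 0.003·0.375 + 0.159·0.283
      = 0.005379 + 0.019869 + 0.001125 + 0.044997 = 0.07137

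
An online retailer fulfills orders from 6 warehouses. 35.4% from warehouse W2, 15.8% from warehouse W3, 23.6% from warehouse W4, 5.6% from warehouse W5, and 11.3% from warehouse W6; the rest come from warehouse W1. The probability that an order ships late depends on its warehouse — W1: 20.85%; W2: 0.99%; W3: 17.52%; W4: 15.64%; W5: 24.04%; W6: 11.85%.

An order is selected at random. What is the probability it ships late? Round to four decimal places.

P(W1) = 1 − (0.354 + 0.158 + 0.236 + 0.056 + 0.113) = 0.083.
Summing over the partition,
P(L) = P(L|W1)·P(W1) + P(L|W2)·P(W2) + P(L|W3)·P(W3) + P(L|W4)·P(W4) + P(L|W5)·P(W5) + P(L|W6)·P(W6)
      = 0.2085·0.083 + 0.0099·0.354 + 0.1752·0.158 + 0.1564·0.236 + 0.2404·0.056 + 0.1185·0.113
      = 0.0173055 + 0.0035046 + 0.0276816 + 0.0369104 + 0.0134624 + 0.0133905 = 0.112255

0.1123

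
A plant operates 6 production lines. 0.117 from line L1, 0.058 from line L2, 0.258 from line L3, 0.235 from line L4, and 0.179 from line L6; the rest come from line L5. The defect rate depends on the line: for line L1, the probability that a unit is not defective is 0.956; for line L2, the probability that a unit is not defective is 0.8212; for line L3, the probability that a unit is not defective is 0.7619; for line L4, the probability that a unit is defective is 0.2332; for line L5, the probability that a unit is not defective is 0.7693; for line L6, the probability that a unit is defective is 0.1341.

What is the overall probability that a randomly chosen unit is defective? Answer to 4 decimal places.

P(L5) = 1 − (0.117 + 0.058 + 0.258 + 0.235 + 0.179) = 0.153.
P(D|L1) = 1 − 0.956 = 0.044.
P(D|L2) = 1 − 0.8212 = 0.1788.
P(D|L3) = 1 − 0.7619 = 0.2381.
P(D|L5) = 1 − 0.7693 = 0.2307.
P(D) = P(D|L1)·P(L1) + P(D|L2)·P(L2) + P(D|L3)·P(L3) + P(D|L4)·P(L4) + P(D|L5)·P(L5) + P(D|L6)·P(L6)
      = 0.044·0.117 + 0.1788·0.058 + 0.2381·0.258 + 0.2332·0.235 + 0.2307·0.153 + 0.1341·0.179
      = 0.005148 + 0.0103704 + 0.0614298 + 0.054802 + 0.0352971 + 0.0240039 = 0.1910512

P(D) ≈ 0.1911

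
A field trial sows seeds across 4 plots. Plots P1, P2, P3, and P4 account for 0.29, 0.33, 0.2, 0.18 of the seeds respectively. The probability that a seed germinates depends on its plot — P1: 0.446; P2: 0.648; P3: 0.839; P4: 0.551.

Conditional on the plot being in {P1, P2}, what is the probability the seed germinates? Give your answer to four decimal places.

Let S = {P1, P2}.
P(S) = 0.29 + 0.33 = 0.62.
P(G ∩ S) = 0.446·0.29 + 0.648·0.33 = 0.12934 + 0.21384 = 0.34318.
P(G | S) = 0.34318 / 0.62 = 0.553516…

P(G|S) ≈ 0.5535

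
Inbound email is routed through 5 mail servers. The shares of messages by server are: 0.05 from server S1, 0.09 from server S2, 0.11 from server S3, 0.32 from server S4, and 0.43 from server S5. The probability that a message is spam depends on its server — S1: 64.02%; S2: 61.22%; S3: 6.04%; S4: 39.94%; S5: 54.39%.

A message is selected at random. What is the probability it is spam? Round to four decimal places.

By the law of total probability,
P(S) = P(S|S1)·P(S1) + P(S|S2)·P(S2) + P(S|S3)·P(S3) + P(S|S4)·P(S4) + P(S|S5)·P(S5)
      = 0.6402·0.05 + 0.6122·0.09 + 0.0604·0.11 + 0.3994·0.32 + 0.5439·0.43
      = 0.03201 + 0.055098 + 0.006644 + 0.127808 + 0.233877 = 0.455437

0.4554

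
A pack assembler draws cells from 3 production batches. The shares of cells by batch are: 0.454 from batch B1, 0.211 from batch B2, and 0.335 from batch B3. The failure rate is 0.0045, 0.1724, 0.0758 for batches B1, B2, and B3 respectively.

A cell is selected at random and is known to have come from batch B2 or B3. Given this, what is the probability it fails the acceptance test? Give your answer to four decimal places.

P(F|S) ≈ 0.1131

Let S = {B2, B3}.
P(S) = 0.211 + 0.335 = 0.546.
P(F ∩ S) = 0.1724·0.211 + 0.0758·0.335 = 0.0363764 + 0.025393 = 0.0617694.
P(F | S) = 0.0617694 / 0.546 = 0.113131…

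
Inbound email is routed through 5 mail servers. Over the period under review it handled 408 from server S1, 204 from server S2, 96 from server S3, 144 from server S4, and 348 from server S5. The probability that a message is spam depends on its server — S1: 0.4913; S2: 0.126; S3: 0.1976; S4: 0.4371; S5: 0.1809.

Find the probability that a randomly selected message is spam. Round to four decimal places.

P(S) ≈ 0.3092

Total: 408 + 204 + 96 + 144 + 348 = 1200.
P(S1) = 408/1200 = 0.34. P(S2) = 204/1200 = 0.17. P(S3) = 96/1200 = 0.08. P(S4) = 144/1200 = 0.12. P(S5) = 348/1200 = 0.29.
Summing over the partition,
P(S) = P(S|S1)·P(S1) + P(S|S2)·P(S2) + P(S|S3)·P(S3) + P(S|S4)·P(S4) + P(S|S5)·P(S5)
      = 0.4913·0.34 + 0.126·0.17 + 0.1976·0.08 + 0.4371·0.12 + 0.1809·0.29
      = 0.167042 + 0.02142 + 0.015808 + 0.052452 + 0.052461 = 0.309183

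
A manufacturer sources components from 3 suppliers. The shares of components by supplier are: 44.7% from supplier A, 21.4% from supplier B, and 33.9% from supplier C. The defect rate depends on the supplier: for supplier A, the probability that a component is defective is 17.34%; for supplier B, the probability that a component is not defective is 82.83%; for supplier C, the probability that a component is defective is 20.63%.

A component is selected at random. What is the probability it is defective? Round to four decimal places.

P(D) ≈ 0.1842

P(D|B) = 1 − 0.8283 = 0.1717.
P(D) = P(D|A)·P(A) + P(D|B)·P(B) + P(D|C)·P(C)
      = 0.1734·0.447 + 0.1717·0.214 + 0.2063·0.339
      = 0.0775098 + 0.0367438 + 0.0699357 = 0.1841893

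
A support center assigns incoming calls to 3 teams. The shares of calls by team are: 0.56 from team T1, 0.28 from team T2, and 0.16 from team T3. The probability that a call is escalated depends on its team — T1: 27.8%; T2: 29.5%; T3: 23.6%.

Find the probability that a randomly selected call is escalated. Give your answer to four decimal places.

0.2760

P(E) = P(E|T1)·P(T1) + P(E|T2)·P(T2) + P(E|T3)·P(T3)
      = 0.278·0.56 + 0.295·0.28 + 0.236·0.16
      = 0.15568 + 0.0826 + 0.03776 = 0.27604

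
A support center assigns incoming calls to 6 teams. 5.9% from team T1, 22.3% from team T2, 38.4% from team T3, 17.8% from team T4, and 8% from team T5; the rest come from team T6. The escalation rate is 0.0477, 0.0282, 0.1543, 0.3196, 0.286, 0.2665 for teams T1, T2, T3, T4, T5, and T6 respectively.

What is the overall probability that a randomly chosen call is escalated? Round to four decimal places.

P(T6) = 1 − (0.059 + 0.223 + 0.384 + 0.178 + 0.08) = 0.076.
P(E) = P(E|T1)·P(T1) + P(E|T2)·P(T2) + P(E|T3)·P(T3) + P(E|T4)·P(T4) + P(E|T5)·P(T5) + P(E|T6)·P(T6)
      = 0.0477·0.059 + 0.0282·0.223 + 0.1543·0.384 + 0.3196·0.178 + 0.286·0.08 + 0.2665·0.076
      = 0.0028143 + 0.0062886 + 0.0592512 + 0.0568888 + 0.02288 + 0.020254 = 0.1683769

P(E) ≈ 0.1684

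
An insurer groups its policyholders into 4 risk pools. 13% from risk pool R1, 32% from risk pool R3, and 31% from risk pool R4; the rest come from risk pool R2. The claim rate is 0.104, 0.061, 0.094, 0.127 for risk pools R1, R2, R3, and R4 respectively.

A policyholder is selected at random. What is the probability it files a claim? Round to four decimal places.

P(R2) = 1 − (0.13 + 0.32 + 0.31) = 0.24.
Summing over the partition,
P(C) = P(C|R1)·P(R1) + P(C|R2)·P(R2) + P(C|R3)·P(R3) + P(C|R4)·P(R4)
      = 0.104·0.13 + 0.061·0.24 + 0.094·0.32 + 0.127·0.31
      = 0.01352 + 0.01464 + 0.03008 + 0.03937 = 0.09761

0.0976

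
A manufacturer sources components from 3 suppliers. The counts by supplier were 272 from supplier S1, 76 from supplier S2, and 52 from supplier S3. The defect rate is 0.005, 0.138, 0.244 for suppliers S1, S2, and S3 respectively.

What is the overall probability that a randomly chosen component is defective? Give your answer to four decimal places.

Total: 272 + 76 + 52 = 400.
P(S1) = 272/400 = 0.68. P(S2) = 76/400 = 0.19. P(S3) = 52/400 = 0.13.
P(D) = P(D|S1)·P(S1) + P(D|S2)·P(S2) + P(D|S3)·P(S3)
      = 0.005·0.68 + 0.138·0.19 + 0.244·0.13
      = 0.0034 + 0.02622 + 0.03172 = 0.06134

P(D) ≈ 0.0613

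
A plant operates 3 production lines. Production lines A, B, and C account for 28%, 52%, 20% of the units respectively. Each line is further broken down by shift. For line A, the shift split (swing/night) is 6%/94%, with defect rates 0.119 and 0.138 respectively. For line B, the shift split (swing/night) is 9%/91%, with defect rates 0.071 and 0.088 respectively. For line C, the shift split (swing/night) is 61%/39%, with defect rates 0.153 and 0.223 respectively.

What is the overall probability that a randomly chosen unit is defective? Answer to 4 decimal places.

P(D|A) = 0.06·0.119 + 0.94·0.138 = 0.00714 + 0.12972 = 0.13686
P(D|B) = 0.09·0.071 + 0.91·0.088 = 0.00639 + 0.08008 = 0.08647
P(D|C) = 0.61·0.153 + 0.39·0.223 = 0.09333 + 0.08697 = 0.1803
By total probability over the outer partition,
P(D) = 0.28·0.13686 + 0.52·0.08647 + 0.2·0.1803
      = 0.0383208 + 0.0449644 + 0.03606 = 0.1193452

P(D) ≈ 0.1193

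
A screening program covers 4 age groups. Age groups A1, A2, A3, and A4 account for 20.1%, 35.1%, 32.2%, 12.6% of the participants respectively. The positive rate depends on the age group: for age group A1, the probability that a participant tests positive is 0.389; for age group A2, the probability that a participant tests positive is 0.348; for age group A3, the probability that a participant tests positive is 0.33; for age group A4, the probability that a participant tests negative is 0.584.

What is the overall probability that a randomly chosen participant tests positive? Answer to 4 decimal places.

P(T|A4) = 1 − 0.584 = 0.416.
P(T) = P(T|A1)·P(A1) + P(T|A2)·P(A2) + P(T|A3)·P(A3) + P(T|A4)·P(A4)
      = 0.389·0.201 + 0.348·0.351 + 0.33·0.322 + 0.416·0.126
      = 0.078189 + 0.122148 + 0.10626 + 0.052416 = 0.359013

0.3590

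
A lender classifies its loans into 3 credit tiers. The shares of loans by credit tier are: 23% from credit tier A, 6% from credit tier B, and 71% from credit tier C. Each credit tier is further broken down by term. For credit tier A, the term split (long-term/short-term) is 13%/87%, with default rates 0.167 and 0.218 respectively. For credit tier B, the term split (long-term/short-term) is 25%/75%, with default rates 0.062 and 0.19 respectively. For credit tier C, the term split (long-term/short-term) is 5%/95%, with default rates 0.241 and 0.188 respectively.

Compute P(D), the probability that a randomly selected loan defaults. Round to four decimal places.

0.1935

P(D|A) = 0.13·0.167 + 0.87·0.218 = 0.02171 + 0.18966 = 0.21137
P(D|B) = 0.25·0.062 + 0.75·0.19 = 0.0155 + 0.1425 = 0.158
P(D|C) = 0.05·0.241 + 0.95·0.188 = 0.01205 + 0.1786 = 0.19065
By total probability over the outer partition,
P(D) = 0.23·0.21137 + 0.06·0.158 + 0.71·0.19065
      = 0.0486151 + 0.00948 + 0.1353615 = 0.1934566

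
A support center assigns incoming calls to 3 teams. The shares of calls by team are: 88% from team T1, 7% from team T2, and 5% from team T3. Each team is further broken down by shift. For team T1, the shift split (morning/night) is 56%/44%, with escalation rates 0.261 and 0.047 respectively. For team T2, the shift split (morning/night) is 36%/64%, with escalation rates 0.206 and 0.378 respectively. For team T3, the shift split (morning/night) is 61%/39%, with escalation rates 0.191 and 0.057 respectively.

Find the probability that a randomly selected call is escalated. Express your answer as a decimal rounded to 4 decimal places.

P(E) ≈ 0.1759

P(E|T1) = 0.56·0.261 + 0.44·0.047 = 0.14616 + 0.02068 = 0.16684
P(E|T2) = 0.36·0.206 + 0.64·0.378 = 0.07416 + 0.24192 = 0.31608
P(E|T3) = 0.61·0.191 + 0.39·0.057 = 0.11651 + 0.02223 = 0.13874
Then overall,
P(E) = 0.88·0.16684 + 0.07·0.31608 + 0.05·0.13874
      = 0.1468192 + 0.0221256 + 0.006937 = 0.1758818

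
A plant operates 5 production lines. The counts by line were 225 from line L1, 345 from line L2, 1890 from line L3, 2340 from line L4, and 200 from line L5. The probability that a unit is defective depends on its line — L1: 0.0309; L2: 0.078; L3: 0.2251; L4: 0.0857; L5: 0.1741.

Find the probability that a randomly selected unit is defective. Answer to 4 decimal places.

Total: 225 + 345 + 1890 + 2340 + 200 = 5000.
P(L1) = 225/5000 = 0.045. P(L2) = 345/5000 = 0.069. P(L3) = 1890/5000 = 0.378. P(L4) = 2340/5000 = 0.468. P(L5) = 200/5000 = 0.04.
P(D) = P(D|L1)·P(L1) + P(D|L2)·P(L2) + P(D|L3)·P(L3) + P(D|L4)·P(L4) + P(D|L5)·P(L5)
      = 0.0309·0.045 + 0.078·0.069 + 0.2251·0.378 + 0.0857·0.468 + 0.1741·0.04
      = 0.0013905 + 0.005382 + 0.0850878 + 0.0401076 + 0.006964 = 0.1389319

0.1389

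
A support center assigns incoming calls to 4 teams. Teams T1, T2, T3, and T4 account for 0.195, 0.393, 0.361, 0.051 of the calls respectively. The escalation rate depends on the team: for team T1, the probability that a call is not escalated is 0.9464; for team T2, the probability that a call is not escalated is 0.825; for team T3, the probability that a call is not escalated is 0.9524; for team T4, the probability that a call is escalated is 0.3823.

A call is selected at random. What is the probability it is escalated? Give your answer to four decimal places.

P(E) ≈ 0.1159

P(E|T1) = 1 − 0.9464 = 0.0536.
P(E|T2) = 1 − 0.825 = 0.175.
P(E|T3) = 1 − 0.9524 = 0.0476.
P(E) = P(E|T1)·P(T1) + P(E|T2)·P(T2) + P(E|T3)·P(T3) + P(E|T4)·P(T4)
      = 0.0536·0.195 + 0.175·0.393 + 0.0476·0.361 + 0.3823·0.051
      = 0.010452 + 0.068775 + 0.0171836 + 0.0194973 = 0.1159079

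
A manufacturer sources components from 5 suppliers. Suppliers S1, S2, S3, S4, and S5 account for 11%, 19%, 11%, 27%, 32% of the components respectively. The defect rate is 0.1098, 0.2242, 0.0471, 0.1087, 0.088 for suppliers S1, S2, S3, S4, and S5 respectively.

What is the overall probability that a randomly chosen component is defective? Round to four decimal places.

P(D) ≈ 0.1174

P(D) = P(D|S1)·P(S1) + P(D|S2)·P(S2) + P(D|S3)·P(S3) + P(D|S4)·P(S4) + P(D|S5)·P(S5)
      = 0.1098·0.11 + 0.2242·0.19 + 0.0471·0.11 + 0.1087·0.27 + 0.088·0.32
      = 0.012078 + 0.042598 + 0.005181 + 0.029349 + 0.02816 = 0.117366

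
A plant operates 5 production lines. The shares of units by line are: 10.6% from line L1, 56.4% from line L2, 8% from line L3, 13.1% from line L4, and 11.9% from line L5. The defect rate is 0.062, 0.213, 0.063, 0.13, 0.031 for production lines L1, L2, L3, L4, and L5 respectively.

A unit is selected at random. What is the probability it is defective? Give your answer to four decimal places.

P(D) ≈ 0.1525

P(D) = P(D|L1)·P(L1) + P(D|L2)·P(L2) + P(D|L3)·P(L3) + P(D|L4)·P(L4) + P(D|L5)·P(L5)
      = 0.062·0.106 + 0.213·0.564 + 0.063·0.08 + 0.13·0.131 + 0.031·0.119
      = 0.006572 + 0.120132 + 0.00504 + 0.01703 + 0.003689 = 0.152463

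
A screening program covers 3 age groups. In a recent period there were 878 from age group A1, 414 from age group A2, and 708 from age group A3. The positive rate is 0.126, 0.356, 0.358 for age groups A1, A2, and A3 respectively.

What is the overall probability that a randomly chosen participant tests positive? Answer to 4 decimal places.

Total: 878 + 414 + 708 = 2000.
P(A1) = 878/2000 = 0.439. P(A2) = 414/2000 = 0.207. P(A3) = 708/2000 = 0.354.
Summing over the partition,
P(T) = P(T|A1)·P(A1) + P(T|A2)·P(A2) + P(T|A3)·P(A3)
      = 0.126·0.439 + 0.356·0.207 + 0.358·0.354
      = 0.055314 + 0.073692 + 0.126732 = 0.255738

P(T) ≈ 0.2557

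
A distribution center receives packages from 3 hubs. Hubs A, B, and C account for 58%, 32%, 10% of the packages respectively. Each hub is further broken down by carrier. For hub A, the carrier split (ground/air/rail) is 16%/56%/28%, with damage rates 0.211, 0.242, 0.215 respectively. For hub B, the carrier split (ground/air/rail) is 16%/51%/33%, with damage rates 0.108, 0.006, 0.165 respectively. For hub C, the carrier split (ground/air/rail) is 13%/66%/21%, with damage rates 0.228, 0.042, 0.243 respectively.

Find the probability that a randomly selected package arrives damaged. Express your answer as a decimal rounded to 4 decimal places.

P(D) ≈ 0.1679

P(D|A) = 0.16·0.211 + 0.56·0.242 + 0.28·0.215 = 0.03376 + 0.13552 + 0.0602 = 0.22948
P(D|B) = 0.16·0.108 + 0.51·0.006 + 0.33·0.165 = 0.01728 + 0.00306 + 0.05445 = 0.07479
P(D|C) = 0.13·0.228 + 0.66·0.042 + 0.21·0.243 = 0.02964 + 0.02772 + 0.05103 = 0.10839
By total probability over the outer partition,
P(D) = 0.58·0.22948 + 0.32·0.07479 + 0.1·0.10839
      = 0.1330984 + 0.0239328 + 0.010839 = 0.1678702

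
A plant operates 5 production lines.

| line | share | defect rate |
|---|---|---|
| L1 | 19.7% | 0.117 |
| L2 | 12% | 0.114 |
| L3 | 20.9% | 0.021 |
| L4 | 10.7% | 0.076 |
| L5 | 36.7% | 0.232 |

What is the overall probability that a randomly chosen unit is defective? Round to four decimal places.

P(D) = P(D|L1)·P(L1) + P(D|L2)·P(L2) + P(D|L3)·P(L3) + P(D|L4)·P(L4) + P(D|L5)·P(L5)
      = 0.117·0.197 + 0.114·0.12 + 0.021·0.209 + 0.076·0.107 + 0.232·0.367
      = 0.023049 + 0.01368 + 0.004389 + 0.008132 + 0.085144 = 0.134394

0.1344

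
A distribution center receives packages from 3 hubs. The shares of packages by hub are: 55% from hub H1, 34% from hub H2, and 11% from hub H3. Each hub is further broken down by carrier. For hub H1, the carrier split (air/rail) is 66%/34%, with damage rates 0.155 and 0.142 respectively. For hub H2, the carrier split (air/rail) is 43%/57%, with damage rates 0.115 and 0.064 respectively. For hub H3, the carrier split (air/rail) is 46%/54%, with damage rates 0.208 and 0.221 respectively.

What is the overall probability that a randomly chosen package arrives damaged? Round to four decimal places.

P(D) ≈ 0.1357

P(D|H1) = 0.66·0.155 + 0.34·0.142 = 0.1023 + 0.04828 = 0.15058
P(D|H2) = 0.43·0.115 + 0.57·0.064 = 0.04945 + 0.03648 = 0.08593
P(D|H3) = 0.46·0.208 + 0.54·0.221 = 0.09568 + 0.11934 = 0.21502
Then overall,
P(D) = 0.55·0.15058 + 0.34·0.08593 + 0.11·0.21502
      = 0.082819 + 0.0292162 + 0.0236522 = 0.1356874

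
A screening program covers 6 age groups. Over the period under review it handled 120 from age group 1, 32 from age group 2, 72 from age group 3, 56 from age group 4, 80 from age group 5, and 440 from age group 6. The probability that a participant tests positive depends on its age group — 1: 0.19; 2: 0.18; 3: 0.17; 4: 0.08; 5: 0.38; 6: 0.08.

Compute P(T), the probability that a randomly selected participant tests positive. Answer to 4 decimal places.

P(T) ≈ 0.1386

Total: 120 + 32 + 72 + 56 + 80 + 440 = 800.
P(1) = 120/800 = 0.15. P(2) = 32/800 = 0.04. P(3) = 72/800 = 0.09. P(4) = 56/800 = 0.07. P(5) = 80/800 = 0.1. P(6) = 440/800 = 0.55.
Using total probability over the partition,
P(T) = P(T|1)·P(1) + P(T|2)·P(2) + P(T|3)·P(3) + P(T|4)·P(4) + P(T|5)·P(5) + P(T|6)·P(6)
      = 0.19·0.15 + 0.18·0.04 + 0.17·0.09 + 0.08·0.07 + 0.38·0.1 + 0.08·0.55
      = 0.0285 + 0.0072 + 0.0153 + 0.0056 + 0.038 + 0.044 = 0.1386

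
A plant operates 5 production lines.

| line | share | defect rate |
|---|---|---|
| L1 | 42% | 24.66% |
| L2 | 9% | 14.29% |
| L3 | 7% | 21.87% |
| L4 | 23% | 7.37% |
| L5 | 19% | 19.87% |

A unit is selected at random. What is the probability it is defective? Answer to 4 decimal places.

0.1864

P(D) = P(D|L1)·P(L1) + P(D|L2)·P(L2) + P(D|L3)·P(L3) + P(D|L4)·P(L4) + P(D|L5)·P(L5)
      = 0.2466·0.42 + 0.1429·0.09 + 0.2187·0.07 + 0.0737·0.23 + 0.1987·0.19
      = 0.103572 + 0.012861 + 0.015309 + 0.016951 + 0.037753 = 0.186446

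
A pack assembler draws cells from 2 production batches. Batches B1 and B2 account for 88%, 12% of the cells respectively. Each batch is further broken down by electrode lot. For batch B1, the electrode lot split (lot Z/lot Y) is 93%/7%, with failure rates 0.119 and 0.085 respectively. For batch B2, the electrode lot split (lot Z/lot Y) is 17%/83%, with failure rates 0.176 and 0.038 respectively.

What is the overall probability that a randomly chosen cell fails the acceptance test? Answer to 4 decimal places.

P(F|B1) = 0.93·0.119 + 0.07·0.085 = 0.11067 + 0.00595 = 0.11662
P(F|B2) = 0.17·0.176 + 0.83·0.038 = 0.02992 + 0.03154 = 0.06146
Then overall,
P(F) = 0.88·0.11662 + 0.12·0.06146
      = 0.1026256 + 0.0073752 = 0.1100008

0.1100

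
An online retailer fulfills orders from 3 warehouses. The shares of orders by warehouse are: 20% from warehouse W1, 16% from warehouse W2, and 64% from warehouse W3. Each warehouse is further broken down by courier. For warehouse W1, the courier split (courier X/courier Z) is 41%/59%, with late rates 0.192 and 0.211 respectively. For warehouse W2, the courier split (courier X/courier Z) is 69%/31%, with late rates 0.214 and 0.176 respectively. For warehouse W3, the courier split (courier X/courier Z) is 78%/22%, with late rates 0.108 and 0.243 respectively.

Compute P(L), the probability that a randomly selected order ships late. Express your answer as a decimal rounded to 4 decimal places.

P(L|W1) = 0.41·0.192 + 0.59·0.211 = 0.07872 + 0.12449 = 0.20321
P(L|W2) = 0.69·0.214 + 0.31·0.176 = 0.14766 + 0.05456 = 0.20222
P(L|W3) = 0.78·0.108 + 0.22·0.243 = 0.08424 + 0.05346 = 0.1377
By total probability over the outer partition,
P(L) = 0.2·0.20321 + 0.16·0.20222 + 0.64·0.1377
      = 0.040642 + 0.0323552 + 0.088128 = 0.1611252

0.1611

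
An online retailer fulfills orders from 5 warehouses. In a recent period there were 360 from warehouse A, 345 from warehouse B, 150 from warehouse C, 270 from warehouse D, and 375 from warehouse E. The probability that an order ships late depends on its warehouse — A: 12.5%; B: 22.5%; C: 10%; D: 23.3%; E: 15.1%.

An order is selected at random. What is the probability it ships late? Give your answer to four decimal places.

0.1714

Total: 360 + 345 + 150 + 270 + 375 = 1500.
P(A) = 360/1500 = 0.24. P(B) = 345/1500 = 0.23. P(C) = 150/1500 = 0.1. P(D) = 270/1500 = 0.18. P(E) = 375/1500 = 0.25.
Summing over the partition,
P(L) = P(L|A)·P(A) + P(L|B)·P(B) + P(L|C)·P(C) + P(L|D)·P(D) + P(L|E)·P(E)
      = 0.125·0.24 + 0.225·0.23 + 0.1·0.1 + 0.233·0.18 + 0.151·0.25
      = 0.03 + 0.05175 + 0.01 + 0.04194 + 0.03775 = 0.17144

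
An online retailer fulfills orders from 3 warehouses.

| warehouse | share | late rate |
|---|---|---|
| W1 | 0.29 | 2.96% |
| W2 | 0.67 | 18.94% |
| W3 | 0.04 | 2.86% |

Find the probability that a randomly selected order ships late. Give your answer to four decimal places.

P(L) ≈ 0.1366

Summing over the partition,
P(L) = P(L|W1)·P(W1) + P(L|W2)·P(W2) + P(L|W3)·P(W3)
      = 0.0296·0.29 + 0.1894·0.67 + 0.0286·0.04
      = 0.008584 + 0.126898 + 0.001144 = 0.136626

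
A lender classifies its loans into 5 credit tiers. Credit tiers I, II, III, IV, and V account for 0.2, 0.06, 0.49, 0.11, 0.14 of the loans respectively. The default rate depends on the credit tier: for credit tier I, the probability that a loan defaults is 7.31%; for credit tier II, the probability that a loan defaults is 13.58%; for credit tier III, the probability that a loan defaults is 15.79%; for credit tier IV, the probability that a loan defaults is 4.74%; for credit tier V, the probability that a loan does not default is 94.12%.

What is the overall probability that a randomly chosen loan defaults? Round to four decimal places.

P(D|V) = 1 − 0.9412 = 0.0588.
P(D) = P(D|I)·P(I) + P(D|II)·P(II) + P(D|III)·P(III) + P(D|IV)·P(IV) + P(D|V)·P(V)
      = 0.0731·0.2 + 0.1358·0.06 + 0.1579·0.49 + 0.0474·0.11 + 0.0588·0.14
      = 0.01462 + 0.008148 + 0.077371 + 0.005214 + 0.008232 = 0.113585

P(D) ≈ 0.1136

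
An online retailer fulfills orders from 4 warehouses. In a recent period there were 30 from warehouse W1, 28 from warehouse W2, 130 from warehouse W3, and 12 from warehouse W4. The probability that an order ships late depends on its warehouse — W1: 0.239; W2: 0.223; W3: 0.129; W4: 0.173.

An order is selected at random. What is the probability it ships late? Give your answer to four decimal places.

0.1613

Total: 30 + 28 + 130 + 12 = 200.
P(W1) = 30/200 = 0.15. P(W2) = 28/200 = 0.14. P(W3) = 130/200 = 0.65. P(W4) = 12/200 = 0.06.
By the law of total probability,
P(L) = P(L|W1)·P(W1) + P(L|W2)·P(W2) + P(L|W3)·P(W3) + P(L|W4)·P(W4)
      = 0.239·0.15 + 0.223·0.14 + 0.129·0.65 + 0.173·0.06
      = 0.03585 + 0.03122 + 0.08385 + 0.01038 = 0.1613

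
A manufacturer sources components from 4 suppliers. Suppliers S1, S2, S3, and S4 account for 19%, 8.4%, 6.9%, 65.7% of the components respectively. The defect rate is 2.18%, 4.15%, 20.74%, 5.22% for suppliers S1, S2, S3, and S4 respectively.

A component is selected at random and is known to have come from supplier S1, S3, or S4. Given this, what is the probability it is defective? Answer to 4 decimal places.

Let S = {S1, S3, S4}.
P(S) = 0.19 + 0.069 + 0.657 = 0.916.
P(D ∩ S) = 0.0218·0.19 + 0.2074·0.069 + 0.0522·0.657 = 0.004142 + 0.0143106 + 0.0342954 = 0.052748.
P(D | S) = 0.052748 / 0.916 = 0.057585…

0.0576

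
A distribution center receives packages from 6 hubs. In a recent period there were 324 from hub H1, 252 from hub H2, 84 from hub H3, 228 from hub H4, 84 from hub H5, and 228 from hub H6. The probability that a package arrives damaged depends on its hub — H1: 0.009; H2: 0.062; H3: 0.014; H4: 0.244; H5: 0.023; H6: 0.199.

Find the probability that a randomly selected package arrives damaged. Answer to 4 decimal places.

0.1022

Total: 324 + 252 + 84 + 228 + 84 + 228 = 1200.
P(H1) = 324/1200 = 0.27. P(H2) = 252/1200 = 0.21. P(H3) = 84/1200 = 0.07. P(H4) = 228/1200 = 0.19. P(H5) = 84/1200 = 0.07. P(H6) = 228/1200 = 0.19.
P(D) = P(D|H1)·P(H1) + P(D|H2)·P(H2) + P(D|H3)·P(H3) + P(D|H4)·P(H4) + P(D|H5)·P(H5) + P(D|H6)·P(H6)
      = 0.009·0.27 + 0.062·0.21 + 0.014·0.07 + 0.244·0.19 + 0.023·0.07 + 0.199·0.19
      = 0.00243 + 0.01302 + 0.00098 + 0.04636 + 0.00161 + 0.03781 = 0.10221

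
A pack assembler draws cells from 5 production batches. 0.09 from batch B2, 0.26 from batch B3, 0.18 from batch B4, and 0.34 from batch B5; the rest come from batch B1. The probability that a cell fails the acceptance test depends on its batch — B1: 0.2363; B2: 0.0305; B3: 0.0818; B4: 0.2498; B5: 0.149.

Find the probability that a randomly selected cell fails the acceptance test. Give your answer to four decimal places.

P(B1) = 1 − (0.09 + 0.26 + 0.18 + 0.34) = 0.13.
P(F) = P(F|B1)·P(B1) + P(F|B2)·P(B2) + P(F|B3)·P(B3) + P(F|B4)·P(B4) + P(F|B5)·P(B5)
      = 0.2363·0.13 + 0.0305·0.09 + 0.0818·0.26 + 0.2498·0.18 + 0.149·0.34
      = 0.030719 + 0.002745 + 0.021268 + 0.044964 + 0.05066 = 0.150356

P(F) ≈ 0.1504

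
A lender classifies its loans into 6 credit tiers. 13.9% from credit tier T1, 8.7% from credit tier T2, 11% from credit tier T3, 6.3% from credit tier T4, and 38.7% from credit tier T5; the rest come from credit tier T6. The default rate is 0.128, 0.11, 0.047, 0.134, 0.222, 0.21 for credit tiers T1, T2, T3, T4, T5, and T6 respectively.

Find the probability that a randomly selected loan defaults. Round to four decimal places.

P(T6) = 1 − (0.139 + 0.087 + 0.11 + 0.063 + 0.387) = 0.214.
P(D) = P(D|T1)·P(T1) + P(D|T2)·P(T2) + P(D|T3)·P(T3) + P(D|T4)·P(T4) + P(D|T5)·P(T5) + P(D|T6)·P(T6)
      = 0.128·0.139 + 0.11·0.087 + 0.047·0.11 + 0.134·0.063 + 0.222·0.387 + 0.21·0.214
      = 0.017792 + 0.00957 + 0.00517 + 0.008442 + 0.085914 + 0.04494 = 0.171828

0.1718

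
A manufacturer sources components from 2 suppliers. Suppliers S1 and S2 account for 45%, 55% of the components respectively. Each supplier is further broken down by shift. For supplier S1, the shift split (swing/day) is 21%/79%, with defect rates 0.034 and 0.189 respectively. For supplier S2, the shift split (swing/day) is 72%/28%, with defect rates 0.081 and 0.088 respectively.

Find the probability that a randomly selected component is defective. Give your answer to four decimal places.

P(D) ≈ 0.1160

P(D|S1) = 0.21·0.034 + 0.79·0.189 = 0.00714 + 0.14931 = 0.15645
P(D|S2) = 0.72·0.081 + 0.28·0.088 = 0.05832 + 0.02464 = 0.08296
Then overall,
P(D) = 0.45·0.15645 + 0.55·0.08296
      = 0.0704025 + 0.045628 = 0.1160305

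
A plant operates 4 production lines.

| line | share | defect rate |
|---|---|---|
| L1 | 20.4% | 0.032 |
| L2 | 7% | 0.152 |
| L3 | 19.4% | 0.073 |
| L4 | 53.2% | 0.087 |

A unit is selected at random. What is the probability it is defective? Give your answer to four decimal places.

0.0776

P(D) = P(D|L1)·P(L1) + P(D|L2)·P(L2) + P(D|L3)·P(L3) + P(D|L4)·P(L4)
      = 0.032·0.204 + 0.152·0.07 + 0.073·0.194 + 0.087·0.532
      = 0.006528 + 0.01064 + 0.014162 + 0.046284 = 0.077614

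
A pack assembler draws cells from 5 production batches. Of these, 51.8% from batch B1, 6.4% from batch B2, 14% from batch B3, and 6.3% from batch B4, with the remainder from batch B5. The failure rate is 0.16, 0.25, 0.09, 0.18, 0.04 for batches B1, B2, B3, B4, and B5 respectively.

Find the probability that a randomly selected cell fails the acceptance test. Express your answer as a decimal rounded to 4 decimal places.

P(B5) = 1 − (0.518 + 0.064 + 0.14 + 0.063) = 0.215.
Summing over the partition,
P(F) = P(F|B1)·P(B1) + P(F|B2)·P(B2) + P(F|B3)·P(B3) + P(F|B4)·P(B4) + P(F|B5)·P(B5)
      = 0.16·0.518 + 0.25·0.064 + 0.09·0.14 + 0.18·0.063 + 0.04·0.215
      = 0.08288 + 0.016 + 0.0126 + 0.01134 + 0.0086 = 0.13142

0.1314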